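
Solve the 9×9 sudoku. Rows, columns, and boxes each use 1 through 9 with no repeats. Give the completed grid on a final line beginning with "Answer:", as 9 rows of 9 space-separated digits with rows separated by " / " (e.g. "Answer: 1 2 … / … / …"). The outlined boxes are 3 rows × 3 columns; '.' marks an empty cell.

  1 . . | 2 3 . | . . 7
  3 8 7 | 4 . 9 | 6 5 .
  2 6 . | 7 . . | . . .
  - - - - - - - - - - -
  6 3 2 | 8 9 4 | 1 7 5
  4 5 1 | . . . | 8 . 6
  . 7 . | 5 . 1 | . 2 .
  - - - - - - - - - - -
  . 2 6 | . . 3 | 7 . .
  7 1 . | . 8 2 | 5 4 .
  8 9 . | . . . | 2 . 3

Step 1. [r5c8∈{3,9}] 9 has one home in row 5: r5c8, so r5c8=9.
Step 2. [r1c8∈{8}] r1c8 has the single candidate 8, so r1c8=8.
Step 3. [r7c8∈{1}] only 1 remains possible at r7c8. So r7c8=1.
Step 4. [r9c3∈{4,5}] across box 7, 4 lands solely at r9c3. So r9c3=4.
Step 5. [r8c4∈{6,9}] in row 8, 6 fits only at r8c4, so r8c4=6.
Step 6. [r2c5∈{1}] r2c5's peers cover all but 1. So r2c5=1.
Step 7. [r3c5∈{5}] only 5 remains possible at r3c5 ⇒ r3c5=5.
Step 8. [r3c3∈{9}] r3c3 is down to just 9. So r3c3=9.
Step 9. [r5c6∈{7}] only 7 remains possible at r5c6, so r5c6=7.
Step 10. [r6c9∈{4}] only 4 remains possible at r6c9. So r6c9=4.
Step 11. [r3c7∈{3,4}] r3c7 is the only open cell in row 3 admitting 4. So r3c7=4.
Step 12. [r7c9∈{8,9}] 8 has one home in row 7: r7c9. So r7c9=8.
Step 13. [r1c7∈{9}] r1c7 has the single candidate 9. So r1c7=9.
Step 14. [r6c5∈{6}] r6c5's peers cover all but 6 ⇒ r6c5=6.
Step 15. [r7c1∈{5}] nothing but 5 survives at r7c1, so r7c1=5.
Step 16. [r8c3∈{3}] r8c3's peers cover all but 3. So r8c3=3.
Step 17. [r5c5∈{2}] r5c5's peers cover all but 2. So r5c5=2.
Step 18. [r1c2∈{4}] r1c2's peers cover all but 4 ⇒ r1c2=4.
Step 19. [r8c9∈{9}] r8c9 is down to just 9, so r8c9=9.
Step 20. [r3c8∈{3}] r3c8 is down to just 3. So r3c8=3.
Step 21. [r5c4∈{3}] r5c4 is down to just 3, so r5c4=3.
Step 22. [r9c5∈{7}] nothing but 7 survives at r9c5, so r9c5=7.
Step 23. [r6c7∈{3}] only 3 remains possible at r6c7. So r6c7=3.
Step 24. [r7c5∈{4}] r7c5 has the single candidate 4. So r7c5=4.
Step 25. [r3c6∈{8}] r3c6 is down to just 8, so r3c6=8.
Step 26. [r6c3∈{8}] r6c3 is down to just 8, so r6c3=8.
Step 27. [r9c8∈{6}] r9c8's peers cover all but 6 ⇒ r9c8=6.
Step 28. [r9c4∈{1}] only 1 remains possible at r9c4, so r9c4=1.
Step 29. [r3c9∈{1}] nothing but 1 survives at r3c9, so r3c9=1.
Step 30. [r6c1∈{9}] r6c1 has the single candidate 9, so r6c1=9.
Step 31. [r1c3∈{5}] only 5 remains possible at r1c3, so r1c3=5.
Step 32. [r7c4∈{9}] r7c4 has the single candidate 9, so r7c4=9.
Step 33. [r9c6∈{5}] r9c6 has the single candidate 5 ⇒ r9c6=5.
Step 34. [r2c9∈{2}] only 2 remains possible at r2c9 ⇒ r2c9=2.
Step 35. [r1c6∈{6}] r1c6 has the single candidate 6 ⇒ r1c6=6.

Answer: 1 4 5 2 3 6 9 8 7 / 3 8 7 4 1 9 6 5 2 / 2 6 9 7 5 8 4 3 1 / 6 3 2 8 9 4 1 7 5 / 4 5 1 3 2 7 8 9 6 / 9 7 8 5 6 1 3 2 4 / 5 2 6 9 4 3 7 1 8 / 7 1 3 6 8 2 5 4 9 / 8 9 4 1 7 5 2 6 3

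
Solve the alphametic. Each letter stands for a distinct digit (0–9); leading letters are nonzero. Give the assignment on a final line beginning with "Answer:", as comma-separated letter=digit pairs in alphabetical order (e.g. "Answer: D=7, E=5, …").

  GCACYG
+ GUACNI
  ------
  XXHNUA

Step 1. [col 1: G + I ≡ A (mod 10)] no forcing yet in column 1 (carry-in 0); I=9 is free and consistent — try it, so I=9.
Step 2. [col 1: G + I ≡ A (mod 10)] column 1 (G + I ≡ A (mod 10), carry-in 0) doesn't pin G yet; pick G=2 and continue, so G=2.
Step 3. [col 1: G + I ≡ A (mod 10)] in column 1 we have G+I≡A with carry-in 0; given G=2, I=9 and digits 2,9 already taken and all letters distinct, that pins A to 1. So A=1.
Step 4. [col 2: Y + N ≡ U (mod 10)] no forcing yet in column 2 (carry-in 1); U=7 is free and consistent — try it ⇒ U=7.
Step 5. [col 2: Y + N ≡ U (mod 10)] no forcing yet in column 2 (carry-in 1); Y=0 is free and consistent — try it. So Y=0.
Step 6. [col 2: Y + N ≡ U (mod 10)] in column 2 we have Y+N≡U with carry-in 1; given Y=0, U=7 and digits 0,1,2,7,9 already taken and all letters distinct, that pins N to 6 ⇒ N=6.
Step 7. [col 3: C + C ≡ N (mod 10)] no forcing yet in column 3 (carry-in 0); C=8 is free and consistent — try it, so C=8.
Step 8. [col 4: A + A ≡ H (mod 10)] column 4: given A=1, carry-in 1, and digits 0,1,2,6,7,8,9 already taken and all letters distinct, A+A≡H (mod 10) forces H=3 ⇒ H=3.
Step 9. [col 5: C + U ≡ X (mod 10)] column 5 reads C+U+carry(0)=X with C=8, U=7; with digits 0,1,2,3,6,7,8,9 already taken and all letters distinct, the only value for X is 5. So X=5.

Answer: A=1, C=8, G=2, H=3, I=9, N=6, U=7, X=5, Y=0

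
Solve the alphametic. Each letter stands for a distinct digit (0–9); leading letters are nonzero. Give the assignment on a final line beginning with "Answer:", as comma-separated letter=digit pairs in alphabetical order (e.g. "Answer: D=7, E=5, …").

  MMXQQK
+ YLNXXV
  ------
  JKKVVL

Step 1. [col 1: K + V ≡ L (mod 10)] no forcing yet in column 1 (carry-in 0); V=4 is free and consistent — try it ⇒ V=4.
Step 2. [col 1: K + V ≡ L (mod 10)] no forcing yet in column 1 (carry-in 0); K=9 is free and consistent — try it ⇒ K=9.
Step 3. [col 1: K + V ≡ L (mod 10)] column 1: given K=9, V=4, carry-in 0, and digits 4,9 already taken and all letters distinct, K+V≡L (mod 10) forces L=3. So L=3.
Step 4. [col 2: Q + X ≡ V (mod 10)] no forcing yet in column 2 (carry-in 1); X=8 is free and consistent — try it ⇒ X=8.
Step 5. [col 2: Q + X ≡ V (mod 10)] column 2 reads Q+X+carry(1)=V with X=8, V=4; with digits 3,4,8,9 already taken and all letters distinct, the only value for Q is 5. So Q=5.
Step 6. [col 4: X + N ≡ K (mod 10)] from column 4 (X=8, K=9, carry-in 1, digits 3,4,5,8,9 already taken and all letters distinct): N must equal 0, so N=0.
Step 7. [col 5: M + L ≡ K (mod 10)] column 5: given L=3, K=9, carry-in 0, and digits 0,3,4,5,8,9 already taken and all letters distinct, M+L≡K (mod 10) forces M=6, so M=6.
Step 8. [col 6: M + Y ≡ J (mod 10)] from column 6 (M=6, carry-in 0, digits 0,3,4,5,6,8,9 already taken and all letters distinct): Y must equal 1. So Y=1.
Step 9. [col 6: M + Y ≡ J (mod 10)] column 6 reads M+Y+carry(0)=J with M=6, Y=1; with digits 0,1,3,4,5,6,8,9 already taken and all letters distinct, the only value for J is 7, so J=7.

Answer: J=7, K=9, L=3, M=6, N=0, Q=5, V=4, X=8, Y=1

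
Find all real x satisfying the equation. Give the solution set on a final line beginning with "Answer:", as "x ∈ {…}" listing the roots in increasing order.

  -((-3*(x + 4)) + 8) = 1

Step 1. [-((-3*(x + 4)) + 8) = 1] leading − — multiply by −1. So neg: (-3*(x + 4)) + 8 = -1.
Step 2. [(-3*(x + 4)) + 8 = -1] subtract 8: x sits inside (… + 8). So sub: -3*(x + 4) = -9.
Step 3. [-3*(x + 4) = -9] LHS = -3·(…); ÷-3 both sides. So div: x + 4 = 3.
Step 4. [x + 4 = 3] 4 comes off first (subtract 4), so sub: x = -1.

Answer: x ∈ {-1}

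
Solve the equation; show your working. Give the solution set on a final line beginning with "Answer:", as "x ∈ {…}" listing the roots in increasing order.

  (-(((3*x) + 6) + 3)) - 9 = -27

Step 1. [(-(((3*x) + 6) + 3)) - 9 = -27] the outer -9 inverts by adding 9 ⇒ sub: -(((3*x) + 6) + 3) = -18.
Step 2. [-(((3*x) + 6) + 3) = -18] flip signs both sides ⇒ neg: ((3*x) + 6) + 3 = 18.
Step 3. [((3*x) + 6) + 3 = 18] peel the +3: subtract 3 from each side, so sub: (3*x) + 6 = 15.
Step 4. [(3*x) + 6 = 15] subtract 6: x sits inside (… + 6). So sub: 3*x = 9.
Step 5. [3*x = 9] leading coefficient 3: divide by 3, so div: x = 3.

Answer: x ∈ {3}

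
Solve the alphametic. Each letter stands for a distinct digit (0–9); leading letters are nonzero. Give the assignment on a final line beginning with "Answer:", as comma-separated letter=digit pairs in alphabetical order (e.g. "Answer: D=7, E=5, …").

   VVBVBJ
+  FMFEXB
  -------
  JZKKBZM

Step 1. [col 1: J + B ≡ M (mod 10)] no forcing yet in column 1 (carry-in 0); M=4 is free and consistent — try it, so M=4.
Step 2. [col 1: J + B ≡ M (mod 10)] J=1 is one option consistent with column 1 (J + B ≡ M (mod 10), carry-in 0) — take it ⇒ J=1.
Step 3. [col 1: J + B ≡ M (mod 10)] column 1: given J=1, M=4, carry-in 0, and digits 1,4 already taken and all letters distinct, J+B≡M (mod 10) forces B=3, so B=3.
Step 4. [col 2: B + X ≡ Z (mod 10)] column 2 (B + X ≡ Z (mod 10), carry-in 0) doesn't pin Z yet; pick Z=2 and continue ⇒ Z=2.
Step 5. [col 2: B + X ≡ Z (mod 10)] column 2: given B=3, Z=2, carry-in 0, and digits 1,2,3,4 already taken and all letters distinct, B+X≡Z (mod 10) forces X=9, so X=9.
Step 6. [col 3: V + E ≡ B (mod 10)] column 3 (V + E ≡ B (mod 10), carry-in 1) doesn't pin E yet; pick E=7 and continue. So E=7.
Step 7. [col 3: V + E ≡ B (mod 10)] column 3: given E=7, B=3, carry-in 1, and digits 1,2,3,4,7,9 already taken and all letters distinct, V+E≡B (mod 10) forces V=5 ⇒ V=5.
Step 8. [col 4: B + F ≡ K (mod 10)] column 4 reads B+F+carry(1)=K with B=3; with digits 1,2,3,4,5,7,9 already taken and all letters distinct, the only value for K is 0 ⇒ K=0.
Step 9. [col 4: B + F ≡ K (mod 10)] column 4: given B=3, K=0, carry-in 1, and digits 0,1,2,3,4,5,7,9 already taken and all letters distinct, B+F≡K (mod 10) forces F=6. So F=6.

Answer: B=3, E=7, F=6, J=1, K=0, M=4, V=5, X=9, Z=2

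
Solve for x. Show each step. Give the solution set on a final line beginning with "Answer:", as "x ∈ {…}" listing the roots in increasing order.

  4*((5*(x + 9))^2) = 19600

Step 1. [4*((5*(x + 9))^2) = 19600] leading coefficient 4: divide by 4, so div: (5*(x + 9))^2 = 4900.
Step 2. [(5*(x + 9))^2 = 4900] LHS squared, RHS 4900 ≥ 0: apply √ (±), so sqrt: 5*(x + 9) = 70 or -70.
Step 3. [5*(x + 9) = 70 or -70] LHS = 5·(…); ÷5 both sides ⇒ div: x + 9 = 14 or -14.
Step 4. [x + 9 = 14 or -14] 9 comes off first (subtract 9), so sub: x = 5 or -23.

Answer: x ∈ {-23, 5}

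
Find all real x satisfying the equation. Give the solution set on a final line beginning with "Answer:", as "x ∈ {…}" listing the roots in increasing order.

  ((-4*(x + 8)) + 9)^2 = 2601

Step 1. [((-4*(x + 8)) + 9)^2 = 2601] LHS squared, RHS 2601 ≥ 0: apply √ (±). So sqrt: (-4*(x + 8)) + 9 = 51 or -51.
Step 2. [(-4*(x + 8)) + 9 = 51 or -51] subtract 9: x sits inside (… + 9), so sub: -4*(x + 8) = 42 or -60.
Step 3. [-4*(x + 8) = 42 or -60] LHS = -4·(…); ÷-4 both sides. So div: x + 8 = -21/2 or 15.
Step 4. [x + 8 = -21/2 or 15] 8 comes off first (subtract 8). So sub: x = -37/2 or 7.

Answer: x ∈ {-37/2, 7}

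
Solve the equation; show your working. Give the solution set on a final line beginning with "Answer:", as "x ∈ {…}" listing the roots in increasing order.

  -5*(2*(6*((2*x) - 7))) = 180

Step 1. [-5*(2*(6*((2*x) - 7))) = 180] leading coefficient -5: divide by -5, so div: 2*(6*((2*x) - 7)) = -36.
Step 2. [2*(6*((2*x) - 7)) = -36] 2·(inner) — divide through by 2, so div: 6*((2*x) - 7) = -18.
Step 3. [6*((2*x) - 7) = -18] divide by the outer 6. So div: (2*x) - 7 = -3.
Step 4. [(2*x) - 7 = -3] 7 comes off first (add 7). So sub: 2*x = 4.
Step 5. [2*x = 4] 2·(inner) — divide through by 2, so div: x = 2.

Answer: x ∈ {2}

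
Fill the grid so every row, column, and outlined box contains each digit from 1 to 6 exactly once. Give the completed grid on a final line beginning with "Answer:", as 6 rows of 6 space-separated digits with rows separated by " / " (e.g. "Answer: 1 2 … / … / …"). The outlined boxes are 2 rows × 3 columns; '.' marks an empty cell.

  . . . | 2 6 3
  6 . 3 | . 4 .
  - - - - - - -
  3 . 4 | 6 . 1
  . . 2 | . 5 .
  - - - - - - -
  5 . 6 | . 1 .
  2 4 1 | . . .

Step 1. [r2c6∈{5}] r2c6 is down to just 5. So r2c6=5.
Step 2. [r4c4∈{3,4}] 3 has one home in row 4: r4c4, so r4c4=3.
Step 3. [r4c1∈{1}] only 1 remains possible at r4c1 ⇒ r4c1=1.
Step 4. [r1c2∈{1,5}] across row 1, 1 lands solely at r1c2, so r1c2=1.
Step 5. [r5c4∈{4}] nothing but 4 survives at r5c4, so r5c4=4.
Step 6. [r6c6∈{6}] only 6 remains possible at r6c6. So r6c6=6.
Step 7. [r5c2∈{3}] r5c2 is down to just 3 ⇒ r5c2=3.
Step 8. [r4c2∈{6}] nothing but 6 survives at r4c2. So r4c2=6.
Step 9. [r2c4∈{1}] r2c4's peers cover all but 1, so r2c4=1.
Step 10. [r6c5∈{3}] r6c5's peers cover all but 3. So r6c5=3.
Step 11. [r1c1∈{4}] r1c1 has the single candidate 4, so r1c1=4.
Step 12. [r1c3∈{5}] r1c3 has the single candidate 5 ⇒ r1c3=5.
Step 13. [r5c6∈{2}] r5c6 is down to just 2 ⇒ r5c6=2.
Step 14. [r3c5∈{2}] only 2 remains possible at r3c5. So r3c5=2.
Step 15. [r3c2∈{5}] nothing but 5 survives at r3c2, so r3c2=5.
Step 16. [r2c2∈{2}] only 2 remains possible at r2c2. So r2c2=2.
Step 17. [r6c4∈{5}] r6c4 is down to just 5. So r6c4=5.
Step 18. [r4c6∈{4}] r4c6 has the single candidate 4 ⇒ r4c6=4.

Answer: 4 1 5 2 6 3 / 6 2 3 1 4 5 / 3 5 4 6 2 1 / 1 6 2 3 5 4 / 5 3 6 4 1 2 / 2 4 1 5 3 6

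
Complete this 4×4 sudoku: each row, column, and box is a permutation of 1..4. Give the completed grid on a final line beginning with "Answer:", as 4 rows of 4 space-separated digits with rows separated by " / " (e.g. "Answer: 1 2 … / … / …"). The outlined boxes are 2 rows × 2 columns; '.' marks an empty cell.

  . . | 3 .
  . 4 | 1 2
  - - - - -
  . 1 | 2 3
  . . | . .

Step 1. [r1c2∈{2}] r1c2 is down to just 2. So r1c2=2.
Step 2. [r4c3∈{4}] nothing but 4 survives at r4c3, so r4c3=4.
Step 3. [r4c1∈{2,3}] r4c1 is the only open cell in row 4 admitting 2, so r4c1=2.
Step 4. [r2c1∈{3}] only 3 remains possible at r2c1 ⇒ r2c1=3.
Step 5. [r4c2∈{3}] only 3 remains possible at r4c2 ⇒ r4c2=3.
Step 6. [r3c1∈{4}] only 4 remains possible at r3c1. So r3c1=4.
Step 7. [r4c4∈{1}] nothing but 1 survives at r4c4 ⇒ r4c4=1.
Step 8. [r1c1∈{1}] r1c1 is down to just 1. So r1c1=1.
Step 9. [r1c4∈{4}] only 4 remains possible at r1c4. So r1c4=4.

Answer: 1 2 3 4 / 3 4 1 2 / 4 1 2 3 / 2 3 4 1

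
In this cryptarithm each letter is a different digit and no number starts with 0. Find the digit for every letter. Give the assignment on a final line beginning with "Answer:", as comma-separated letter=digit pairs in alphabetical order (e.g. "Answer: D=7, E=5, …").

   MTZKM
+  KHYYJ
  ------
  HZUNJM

Step 1. [H] H is the leading digit of a 6-digit sum of two 5-digit numbers; the final carry is exactly 1, so H=1.
Step 2. [col 1: M + J ≡ M (mod 10)] from column 1 (nothing yet, carry-in 0, digits 1 already taken and all letters distinct): J must equal 0. So J=0.
Step 3. [col 1: M + J ≡ M (mod 10)] several values work for M in column 1 (M + J ≡ M (mod 10), carry-in 0); try M=5 ⇒ M=5.
Step 4. [col 2: K + Y ≡ J (mod 10)] K=7 is one option consistent with column 2 (K + Y ≡ J (mod 10), carry-in 0) — take it, so K=7.
Step 5. [col 2: K + Y ≡ J (mod 10)] in column 2 we have K+Y≡J with carry-in 0; given K=7, J=0 and digits 0,1,5,7 already taken and all letters distinct, that pins Y to 3, so Y=3.
Step 6. [col 3: Z + Y ≡ N (mod 10)] Z=2 is one option consistent with column 3 (Z + Y ≡ N (mod 10), carry-in 1) — take it. So Z=2.
Step 7. [col 3: Z + Y ≡ N (mod 10)] column 3 reads Z+Y+carry(1)=N with Z=2, Y=3; with digits 0,1,2,3,5,7 already taken and all letters distinct, the only value for N is 6 ⇒ N=6.
Step 8. [col 4: T + H ≡ U (mod 10)] column 4 reads T+H+carry(0)=U with H=1; with digits 0,1,2,3,5,6,7 already taken and all letters distinct, the only value for U is 9. So U=9.
Step 9. [col 4: T + H ≡ U (mod 10)] from column 4 (H=1, U=9, carry-in 0, digits 0,1,2,3,5,6,7,9 already taken and all letters distinct): T must equal 8, so T=8.

Answer: H=1, J=0, K=7, M=5, N=6, T=8, U=9, Y=3, Z=2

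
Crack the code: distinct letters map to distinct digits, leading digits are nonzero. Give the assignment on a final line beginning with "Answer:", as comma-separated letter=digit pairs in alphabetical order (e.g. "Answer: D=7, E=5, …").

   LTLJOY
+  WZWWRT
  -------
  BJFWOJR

Step 1. [col 1: Y + T ≡ R (mod 10)] column 1 (Y + T ≡ R (mod 10), carry-in 0) doesn't pin Y yet; pick Y=8 and continue. So Y=8.
Step 2. [col 1: Y + T ≡ R (mod 10)] R=2 is one option consistent with column 1 (Y + T ≡ R (mod 10), carry-in 0) — take it. So R=2.
Step 3. [B] the sum has 7 digits but both addends have 6; that extra leading digit B is the final carry, namely 1 ⇒ B=1.
Step 4. [col 1: Y + T ≡ R (mod 10)] column 1: given Y=8, R=2, carry-in 0, and digits 1,2,8 already taken and all letters distinct, Y+T≡R (mod 10) forces T=4, so T=4.
Step 5. [col 2: O + R ≡ J (mod 10)] J=6 is one option consistent with column 2 (O + R ≡ J (mod 10), carry-in 1) — take it, so J=6.
Step 6. [col 2: O + R ≡ J (mod 10)] column 2: given R=2, J=6, carry-in 1, and digits 1,2,4,6,8 already taken and all letters distinct, O+R≡J (mod 10) forces O=3, so O=3.
Step 7. [col 3: J + W ≡ O (mod 10)] column 3: given J=6, O=3, carry-in 0, and digits 1,2,3,4,6,8 already taken and all letters distinct, J+W≡O (mod 10) forces W=7. So W=7.
Step 8. [col 4: L + W ≡ W (mod 10)] column 4 reads L+W+carry(1)=W with W=7; with digits 1,2,3,4,6,7,8 already taken and all letters distinct, the only value for L is 9, so L=9.
Step 9. [col 5: T + Z ≡ F (mod 10)] column 5 (T + Z ≡ F (mod 10), carry-in 1) doesn't pin F yet; pick F=5 and continue, so F=5.
Step 10. [col 5: T + Z ≡ F (mod 10)] column 5: given T=4, F=5, carry-in 1, and digits 1,2,3,4,5,6,7,8,9 already taken and all letters distinct, T+Z≡F (mod 10) forces Z=0 ⇒ Z=0.

Answer: B=1, F=5, J=6, L=9, O=3, R=2, T=4, W=7, Y=8, Z=0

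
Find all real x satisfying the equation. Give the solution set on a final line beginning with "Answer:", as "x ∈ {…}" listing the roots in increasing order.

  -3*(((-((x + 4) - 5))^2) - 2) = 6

Step 1. [-3*(((-((x + 4) - 5))^2) - 2) = 6] LHS = -3·(…); ÷-3 both sides, so div: ((-((x + 4) - 5))^2) - 2 = -2.
Step 2. [((-((x + 4) - 5))^2) - 2 = -2] 2 comes off first (add 2) ⇒ sub: (-((x + 4) - 5))^2 = 0.
Step 3. [(-((x + 4) - 5))^2 = 0] 0 ≥ 0, LHS is (·)² — take ±√. So sqrt: -((x + 4) - 5) = 0.
Step 4. [-((x + 4) - 5) = 0] leading − — multiply by −1, so neg: (x + 4) - 5 = 0.
Step 5. [(x + 4) - 5 = 0] add 5: x sits inside (… - 5). So sub: x + 4 = 5.
Step 6. [x + 4 = 5] the outer +4 inverts by subtracting 4. So sub: x = 1.

Answer: x ∈ {1}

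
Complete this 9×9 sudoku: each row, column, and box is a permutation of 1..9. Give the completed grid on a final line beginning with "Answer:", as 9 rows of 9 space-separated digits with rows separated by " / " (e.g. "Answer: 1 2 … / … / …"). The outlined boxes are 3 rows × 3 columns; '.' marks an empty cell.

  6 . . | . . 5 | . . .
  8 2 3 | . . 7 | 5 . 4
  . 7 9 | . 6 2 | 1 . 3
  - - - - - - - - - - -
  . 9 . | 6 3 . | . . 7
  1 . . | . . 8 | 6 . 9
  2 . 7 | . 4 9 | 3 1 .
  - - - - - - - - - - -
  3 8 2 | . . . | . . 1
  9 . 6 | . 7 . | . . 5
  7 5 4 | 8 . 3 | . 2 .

Step 1. [r3c8∈{8}] r3c8 is down to just 8 ⇒ r3c8=8.
Step 2. [r9c5∈{1,9}] row 9 places 1 nowhere but r9c5 ⇒ r9c5=1.
Step 3. [r8c6∈{4}] r8c6 is down to just 4. So r8c6=4.
Step 4. [r2c5∈{9}] r2c5's peers cover all but 9, so r2c5=9.
Step 5. [r5c3∈{5}] r5c3's peers cover all but 5 ⇒ r5c3=5.
Step 6. [r5c8∈{4}] r5c8's peers cover all but 4. So r5c8=4.
Step 7. [r1c2∈{1,4}] in col 2, 4 fits only at r1c2, so r1c2=4.
Step 8. [r7c4∈{5,9}] 9 has one home in col 4: r7c4 ⇒ r7c4=9.
Step 9. [r4c7∈{2,8}] across row 4, 2 lands solely at r4c7, so r4c7=2.
Step 10. [r1c8∈{7,9}] across col 8, 9 lands solely at r1c8. So r1c8=9.
Step 11. [r7c8∈{6,7}] 7 has one home in col 8: r7c8, so r7c8=7.
Step 12. [r2c4∈{1}] nothing but 1 survives at r2c4. So r2c4=1.
Step 13. [r5c4∈{2,7}] across row 5, 7 lands solely at r5c4. So r5c4=7.
Step 14. [r5c5∈{2}] only 2 remains possible at r5c5 ⇒ r5c5=2.
Step 15. [r3c1∈{5}] only 5 remains possible at r3c1. So r3c1=5.
Step 16. [r3c4∈{4}] r3c4's peers cover all but 4, so r3c4=4.
Step 17. [r8c2∈{1}] only 1 remains possible at r8c2 ⇒ r8c2=1.
Step 18. [r8c4∈{2}] r8c4 is down to just 2, so r8c4=2.
Step 19. [r8c7∈{8}] r8c7's peers cover all but 8, so r8c7=8.
Step 20. [r1c7∈{7}] r1c7 is down to just 7 ⇒ r1c7=7.
Step 21. [r1c3∈{1}] r1c3 is down to just 1 ⇒ r1c3=1.
Step 22. [r4c8∈{5}] r4c8's peers cover all but 5 ⇒ r4c8=5.
Step 23. [r7c5∈{5}] nothing but 5 survives at r7c5. So r7c5=5.
Step 24. [r4c6∈{1}] r4c6's peers cover all but 1, so r4c6=1.
Step 25. [r6c2∈{6}] nothing but 6 survives at r6c2. So r6c2=6.
Step 26. [r2c8∈{6}] only 6 remains possible at r2c8. So r2c8=6.
Step 27. [r9c7∈{9}] only 9 remains possible at r9c7, so r9c7=9.
Step 28. [r5c2∈{3}] r5c2 has the single candidate 3, so r5c2=3.
Step 29. [r7c6∈{6}] only 6 remains possible at r7c6 ⇒ r7c6=6.
Step 30. [r4c3∈{8}] nothing but 8 survives at r4c3 ⇒ r4c3=8.
Step 31. [r6c9∈{8}] r6c9's peers cover all but 8, so r6c9=8.
Step 32. [r9c9∈{6}] nothing but 6 survives at r9c9 ⇒ r9c9=6.
Step 33. [r8c8∈{3}] only 3 remains possible at r8c8, so r8c8=3.
Step 34. [r7c7∈{4}] only 4 remains possible at r7c7. So r7c7=4.
Step 35. [r1c9∈{2}] r1c9 has the single candidate 2, so r1c9=2.
Step 36. [r1c4∈{3}] only 3 remains possible at r1c4, so r1c4=3.
Step 37. [r6c4∈{5}] r6c4 has the single candidate 5, so r6c4=5.
Step 38. [r1c5∈{8}] only 8 remains possible at r1c5 ⇒ r1c5=8.
Step 39. [r4c1∈{4}] only 4 remains possible at r4c1, so r4c1=4.

Answer: 6 4 1 3 8 5 7 9 2 / 8 2 3 1 9 7 5 6 4 / 5 7 9 4 6 2 1 8 3 / 4 9 8 6 3 1 2 5 7 / 1 3 5 7 2 8 6 4 9 / 2 6 7 5 4 9 3 1 8 / 3 8 2 9 5 6 4 7 1 / 9 1 6 2 7 4 8 3 5 / 7 5 4 8 1 3 9 2 6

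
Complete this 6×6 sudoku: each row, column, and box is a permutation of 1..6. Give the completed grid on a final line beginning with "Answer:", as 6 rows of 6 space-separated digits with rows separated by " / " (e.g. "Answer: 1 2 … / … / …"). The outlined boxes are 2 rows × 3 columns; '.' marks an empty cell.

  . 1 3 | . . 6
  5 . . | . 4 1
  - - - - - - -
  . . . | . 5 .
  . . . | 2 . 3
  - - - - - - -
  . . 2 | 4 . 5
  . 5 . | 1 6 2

Step 1. [r5c1∈{1,3,6}] across row 5, 1 lands solely at r5c1. So r5c1=1.
Step 2. [r1c1∈{2,4}] r1c1 is the only open cell in row 1 admitting 4. So r1c1=4.
Step 3. [r4c1∈{6}] nothing but 6 survives at r4c1 ⇒ r4c1=6.
Step 4. [r4c2∈{4}] only 4 remains possible at r4c2. So r4c2=4.
Step 5. [r6c1∈{3}] r6c1 is down to just 3, so r6c1=3.
Step 6. [r2c2∈{2,6}] 2 has one home in row 2: r2c2 ⇒ r2c2=2.
Step 7. [r3c3∈{1}] r3c3's peers cover all but 1, so r3c3=1.
Step 8. [r6c3∈{4}] r6c3 is down to just 4, so r6c3=4.
Step 9. [r2c3∈{6}] r2c3 has the single candidate 6 ⇒ r2c3=6.
Step 10. [r4c3∈{5}] only 5 remains possible at r4c3. So r4c3=5.
Step 11. [r2c4∈{3}] r2c4 has the single candidate 3, so r2c4=3.
Step 12. [r1c4∈{5}] r1c4 is down to just 5, so r1c4=5.
Step 13. [r4c5∈{1}] nothing but 1 survives at r4c5. So r4c5=1.
Step 14. [r5c2∈{6}] r5c2 has the single candidate 6, so r5c2=6.
Step 15. [r3c6∈{4}] only 4 remains possible at r3c6, so r3c6=4.
Step 16. [r3c2∈{3}] r3c2 has the single candidate 3, so r3c2=3.
Step 17. [r5c5∈{3}] only 3 remains possible at r5c5. So r5c5=3.
Step 18. [r3c1∈{2}] only 2 remains possible at r3c1. So r3c1=2.
Step 19. [r1c5∈{2}] nothing but 2 survives at r1c5. So r1c5=2.
Step 20. [r3c4∈{6}] r3c4 has the single candidate 6, so r3c4=6.

Answer: 4 1 3 5 2 6 / 5 2 6 3 4 1 / 2 3 1 6 5 4 / 6 4 5 2 1 3 / 1 6 2 4 3 5 / 3 5 4 1 6 2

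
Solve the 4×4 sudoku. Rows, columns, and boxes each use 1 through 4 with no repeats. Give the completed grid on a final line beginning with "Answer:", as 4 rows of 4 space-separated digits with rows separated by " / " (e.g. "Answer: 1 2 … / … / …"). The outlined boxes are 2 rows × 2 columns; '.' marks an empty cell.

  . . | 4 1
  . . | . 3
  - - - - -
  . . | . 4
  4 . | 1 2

Step 1. [r4c2∈{3}] r4c2's peers cover all but 3 ⇒ r4c2=3.
Step 2. [r1c2∈{2}] r1c2 is down to just 2. So r1c2=2.
Step 3. [r3c2∈{1}] r3c2's peers cover all but 1, so r3c2=1.
Step 4. [r2c3∈{2}] r2c3 has the single candidate 2 ⇒ r2c3=2.
Step 5. [r1c1∈{3}] r1c1 has the single candidate 3, so r1c1=3.
Step 6. [r3c1∈{2}] nothing but 2 survives at r3c1 ⇒ r3c1=2.
Step 7. [r3c3∈{3}] r3c3's peers cover all but 3. So r3c3=3.
Step 8. [r2c1∈{1}] r2c1 is down to just 1. So r2c1=1.
Step 9. [r2c2∈{4}] r2c2 has the single candidate 4 ⇒ r2c2=4.

Answer: 3 2 4 1 / 1 4 2 3 / 2 1 3 4 / 4 3 1 2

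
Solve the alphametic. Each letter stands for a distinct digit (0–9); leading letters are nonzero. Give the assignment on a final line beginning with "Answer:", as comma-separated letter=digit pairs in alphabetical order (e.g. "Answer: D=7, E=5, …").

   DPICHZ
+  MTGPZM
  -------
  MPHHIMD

Step 1. [col 1: Z + M ≡ D (mod 10)] no forcing yet in column 1 (carry-in 0); Z=8 is free and consistent — try it. So Z=8.
Step 2. [col 1: Z + M ≡ D (mod 10)] D=9 is one option consistent with column 1 (Z + M ≡ D (mod 10), carry-in 0) — take it ⇒ D=9.
Step 3. [col 1: Z + M ≡ D (mod 10)] column 1 reads Z+M+carry(0)=D with Z=8, D=9; with digits 8,9 already taken and all letters distinct, the only value for M is 1. So M=1.
Step 4. [col 2: H + Z ≡ M (mod 10)] from column 2 (Z=8, M=1, carry-in 0, digits 1,8,9 already taken and all letters distinct): H must equal 3, so H=3.
Step 5. [col 3: C + P ≡ I (mod 10)] P=0 is one option consistent with column 3 (C + P ≡ I (mod 10), carry-in 1) — take it ⇒ P=0.
Step 6. [col 3: C + P ≡ I (mod 10)] column 3 (C + P ≡ I (mod 10), carry-in 1) doesn't pin I yet; pick I=6 and continue ⇒ I=6.
Step 7. [col 3: C + P ≡ I (mod 10)] column 3 reads C+P+carry(1)=I with P=0, I=6; with digits 0,1,3,6,8,9 already taken and all letters distinct, the only value for C is 5 ⇒ C=5.
Step 8. [col 4: I + G ≡ H (mod 10)] in column 4 we have I+G≡H with carry-in 0; given I=6, H=3 and digits 0,1,3,5,6,8,9 already taken and all letters distinct, that pins G to 7. So G=7.
Step 9. [col 5: P + T ≡ H (mod 10)] from column 5 (P=0, H=3, carry-in 1, digits 0,1,3,5,6,7,8,9 already taken and all letters distinct): T must equal 2. So T=2.

Answer: C=5, D=9, G=7, H=3, I=6, M=1, P=0, T=2, Z=8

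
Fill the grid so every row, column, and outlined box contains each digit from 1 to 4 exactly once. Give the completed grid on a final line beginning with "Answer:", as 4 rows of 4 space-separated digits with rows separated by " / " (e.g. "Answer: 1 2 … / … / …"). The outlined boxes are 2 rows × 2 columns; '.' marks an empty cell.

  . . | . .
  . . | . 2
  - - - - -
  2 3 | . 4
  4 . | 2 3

Step 1. [r1c4∈{1}] r1c4's peers cover all but 1, so r1c4=1.
Step 2. [r2c1∈{1,3}] across col 1, 1 lands solely at r2c1 ⇒ r2c1=1.
Step 3. [r2c2∈{4}] r2c2 is down to just 4, so r2c2=4.
Step 4. [r1c1∈{3}] r1c1 has the single candidate 3, so r1c1=3.
Step 5. [r3c3∈{1}] r3c3's peers cover all but 1 ⇒ r3c3=1.
Step 6. [r1c2∈{2}] r1c2 is down to just 2. So r1c2=2.
Step 7. [r1c3∈{4}] r1c3 is down to just 4 ⇒ r1c3=4.
Step 8. [r4c2∈{1}] only 1 remains possible at r4c2. So r4c2=1.
Step 9. [r2c3∈{3}] r2c3 is down to just 3. So r2c3=3.

Answer: 3 2 4 1 / 1 4 3 2 / 2 3 1 4 / 4 1 2 3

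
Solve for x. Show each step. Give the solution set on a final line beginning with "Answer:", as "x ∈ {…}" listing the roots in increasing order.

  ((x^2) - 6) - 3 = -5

Step 1. [((x^2) - 6) - 3 = -5] -3 is outermost — add 3 both sides ⇒ sub: (x^2) - 6 = -2.
Step 2. [(x^2) - 6 = -2] add 6: x sits inside (… - 6). So sub: x^2 = 4.
Step 3. [x^2 = 4] √ both sides: 4 ≥ 0 gives two branches. So sqrt: x = 2 or -2.

Answer: x ∈ {-2, 2}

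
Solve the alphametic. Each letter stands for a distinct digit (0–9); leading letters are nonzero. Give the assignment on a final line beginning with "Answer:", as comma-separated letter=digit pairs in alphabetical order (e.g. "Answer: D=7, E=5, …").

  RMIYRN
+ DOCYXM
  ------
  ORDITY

Step 1. [col 1: N + M ≡ Y (mod 10)] column 1 (N + M ≡ Y (mod 10), carry-in 0) doesn't pin M yet; pick M=7 and continue. So M=7.
Step 2. [col 1: N + M ≡ Y (mod 10)] no forcing yet in column 1 (carry-in 0); N=9 is free and consistent — try it. So N=9.
Step 3. [col 1: N + M ≡ Y (mod 10)] from column 1 (N=9, M=7, carry-in 0, digits 7,9 already taken and all letters distinct): Y must equal 6 ⇒ Y=6.
Step 4. [col 2: R + X ≡ T (mod 10)] R=3 is one option consistent with column 2 (R + X ≡ T (mod 10), carry-in 1) — take it ⇒ R=3.
Step 5. [col 2: R + X ≡ T (mod 10)] no forcing yet in column 2 (carry-in 1); T=4 is free and consistent — try it, so T=4.
Step 6. [col 2: R + X ≡ T (mod 10)] in column 2 we have R+X≡T with carry-in 1; given R=3, T=4 and digits 3,4,6,7,9 already taken and all letters distinct, that pins X to 0, so X=0.
Step 7. [col 3: Y + Y ≡ I (mod 10)] column 3: given Y=6, carry-in 0, and digits 0,3,4,6,7,9 already taken and all letters distinct, Y+Y≡I (mod 10) forces I=2, so I=2.
Step 8. [col 4: I + C ≡ D (mod 10)] no forcing yet in column 4 (carry-in 1); C=8 is free and consistent — try it, so C=8.
Step 9. [col 4: I + C ≡ D (mod 10)] from column 4 (I=2, C=8, carry-in 1, digits 0,2,3,4,6,7,8,9 already taken and all letters distinct): D must equal 1. So D=1.
Step 10. [col 5: M + O ≡ R (mod 10)] in column 5 we have M+O≡R with carry-in 1; given M=7, R=3 and digits 0,1,2,3,4,6,7,8,9 already taken and all letters distinct, that pins O to 5, so O=5.

Answer: C=8, D=1, I=2, M=7, N=9, O=5, R=3, T=4, X=0, Y=6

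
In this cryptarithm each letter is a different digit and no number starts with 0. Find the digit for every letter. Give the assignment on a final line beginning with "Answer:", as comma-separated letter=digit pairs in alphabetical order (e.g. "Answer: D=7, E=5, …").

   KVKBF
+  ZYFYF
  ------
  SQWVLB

Step 1. [col 1: F + F ≡ B (mod 10)] no forcing yet in column 1 (carry-in 0); F=6 is free and consistent — try it ⇒ F=6.
Step 2. [col 1: F + F ≡ B (mod 10)] column 1: given F=6, carry-in 0, and digits 6 already taken and all letters distinct, F+F≡B (mod 10) forces B=2 ⇒ B=2.
Step 3. [col 2: B + Y ≡ L (mod 10)] several values work for L in column 2 (B + Y ≡ L (mod 10), carry-in 1); try L=3, so L=3.
Step 4. [col 2: B + Y ≡ L (mod 10)] in column 2 we have B+Y≡L with carry-in 1; given B=2, L=3 and digits 2,3,6 already taken and all letters distinct, that pins Y to 0, so Y=0.
Step 5. [col 3: K + F ≡ V (mod 10)] several values work for V in column 3 (K + F ≡ V (mod 10), carry-in 0); try V=4. So V=4.
Step 6. [col 3: K + F ≡ V (mod 10)] column 3 reads K+F+carry(0)=V with F=6, V=4; with digits 0,2,3,4,6 already taken and all letters distinct, the only value for K is 8, so K=8.
Step 7. [col 4: V + Y ≡ W (mod 10)] column 4 reads V+Y+carry(1)=W with V=4, Y=0; with digits 0,2,3,4,6,8 already taken and all letters distinct, the only value for W is 5 ⇒ W=5.
Step 8. [col 5: K + Z ≡ Q (mod 10)] Q=7 is one option consistent with column 5 (K + Z ≡ Q (mod 10), carry-in 0) — take it, so Q=7.
Step 9. [col 5: K + Z ≡ Q (mod 10)] column 5: given K=8, Q=7, carry-in 0, and digits 0,2,3,4,5,6,7,8 already taken and all letters distinct, K+Z≡Q (mod 10) forces Z=9, so Z=9.
Step 10. [col 6: carry → S] column 6: given nothing yet, carry-in 1, and digits 0,2,3,4,5,6,7,8,9 already taken and all letters distinct, ·+·≡S (mod 10) forces S=1, so S=1.

Answer: B=2, F=6, K=8, L=3, Q=7, S=1, V=4, W=5, Y=0, Z=9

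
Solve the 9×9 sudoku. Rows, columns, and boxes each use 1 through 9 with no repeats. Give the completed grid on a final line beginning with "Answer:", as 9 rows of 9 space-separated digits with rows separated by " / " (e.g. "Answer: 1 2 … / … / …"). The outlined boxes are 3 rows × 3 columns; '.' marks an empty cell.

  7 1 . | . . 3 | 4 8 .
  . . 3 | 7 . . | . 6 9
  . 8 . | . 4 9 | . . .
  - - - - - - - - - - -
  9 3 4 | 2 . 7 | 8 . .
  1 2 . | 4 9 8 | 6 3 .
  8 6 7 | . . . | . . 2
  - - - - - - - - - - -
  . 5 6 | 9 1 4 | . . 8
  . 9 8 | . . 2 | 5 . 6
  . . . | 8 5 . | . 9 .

Step 1. [r8c8∈{1,4,7}] r8c8 is the only open cell in row 8 admitting 1, so r8c8=1.
Step 2. [r1c9∈{5}] r1c9's peers cover all but 5. So r1c9=5.
Step 3. [r8c1∈{3,4}] across row 8, 4 lands solely at r8c1. So r8c1=4.
Step 4. [r3c1∈{2,5,6}] across col 1, 6 lands solely at r3c1. So r3c1=6.
Step 5. [r2c1∈{2,5}] across col 1, 5 lands solely at r2c1 ⇒ r2c1=5.
Step 6. [r3c3∈{2}] r3c3's peers cover all but 2 ⇒ r3c3=2.
Step 7. [r2c7∈{1,2}] r2c7 is the only open cell in box 3 admitting 2. So r2c7=2.
Step 8. [r6c6∈{1,5}] col 6 places 5 nowhere but r6c6. So r6c6=5.
Step 9. [r6c4∈{1,3}] 1 has one home in box 5: r6c4. So r6c4=1.
Step 10. [r3c8∈{7}] nothing but 7 survives at r3c8 ⇒ r3c8=7.
Step 11. [r7c7∈{3,7}] in row 7, 7 fits only at r7c7. So r7c7=7.
Step 12. [r9c7∈{3}] r9c7's peers cover all but 3, so r9c7=3.
Step 13. [r1c4∈{6}] r1c4 is down to just 6. So r1c4=6.
Step 14. [r9c1∈{2}] only 2 remains possible at r9c1, so r9c1=2.
Step 15. [r8c5∈{3,7}] row 8 places 7 nowhere but r8c5 ⇒ r8c5=7.
Step 16. [r3c9∈{1,3}] row 3 places 3 nowhere but r3c9, so r3c9=3.
Step 17. [r6c7∈{9}] r6c7 has the single candidate 9, so r6c7=9.
Step 18. [r4c8∈{5}] r4c8 has the single candidate 5. So r4c8=5.
Step 19. [r4c5∈{6}] nothing but 6 survives at r4c5, so r4c5=6.
Step 20. [r9c3∈{1}] only 1 remains possible at r9c3, so r9c3=1.
Step 21. [r5c3∈{5}] nothing but 5 survives at r5c3 ⇒ r5c3=5.
Step 22. [r3c7∈{1}] nothing but 1 survives at r3c7, so r3c7=1.
Step 23. [r6c8∈{4}] r6c8 is down to just 4. So r6c8=4.
Step 24. [r4c9∈{1}] r4c9 has the single candidate 1 ⇒ r4c9=1.
Step 25. [r2c5∈{8}] r2c5 has the single candidate 8. So r2c5=8.
Step 26. [r9c2∈{7}] r9c2 is down to just 7. So r9c2=7.
Step 27. [r2c6∈{1}] r2c6's peers cover all but 1, so r2c6=1.
Step 28. [r1c5∈{2}] r1c5 has the single candidate 2, so r1c5=2.
Step 29. [r5c9∈{7}] only 7 remains possible at r5c9, so r5c9=7.
Step 30. [r7c8∈{2}] r7c8 is down to just 2. So r7c8=2.
Step 31. [r2c2∈{4}] r2c2 has the single candidate 4, so r2c2=4.
Step 32. [r3c4∈{5}] r3c4 is down to just 5. So r3c4=5.
Step 33. [r9c6∈{6}] r9c6 has the single candidate 6, so r9c6=6.
Step 34. [r1c3∈{9}] r1c3's peers cover all but 9. So r1c3=9.
Step 35. [r9c9∈{4}] nothing but 4 survives at r9c9 ⇒ r9c9=4.
Step 36. [r8c4∈{3}] only 3 remains possible at r8c4. So r8c4=3.
Step 37. [r6c5∈{3}] r6c5 is down to just 3 ⇒ r6c5=3.
Step 38. [r7c1∈{3}] r7c1 is down to just 3. So r7c1=3.

Answer: 7 1 9 6 2 3 4 8 5 / 5 4 3 7 8 1 2 6 9 / 6 8 2 5 4 9 1 7 3 / 9 3 4 2 6 7 8 5 1 / 1 2 5 4 9 8 6 3 7 / 8 6 7 1 3 5 9 4 2 / 3 5 6 9 1 4 7 2 8 / 4 9 8 3 7 2 5 1 6 / 2 7 1 8 5 6 3 9 4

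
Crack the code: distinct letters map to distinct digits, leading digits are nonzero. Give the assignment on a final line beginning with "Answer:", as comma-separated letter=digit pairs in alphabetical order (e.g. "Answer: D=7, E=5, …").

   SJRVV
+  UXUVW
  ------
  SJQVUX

Step 1. [col 1: V + W ≡ X (mod 10)] several values work for X in column 1 (V + W ≡ X (mod 10), carry-in 0); try X=2. So X=2.
Step 2. [S] S is the leading digit of a 6-digit sum of two 5-digit numbers; the final carry is exactly 1. So S=1.
Step 3. [col 1: V + W ≡ X (mod 10)] column 1 (V + W ≡ X (mod 10), carry-in 0) doesn't pin V yet; pick V=4 and continue. So V=4.
Step 4. [col 1: V + W ≡ X (mod 10)] column 1: given V=4, X=2, carry-in 0, and digits 1,2,4 already taken and all letters distinct, V+W≡X (mod 10) forces W=8, so W=8.
Step 5. [col 2: V + V ≡ U (mod 10)] column 2: given V=4, carry-in 1, and digits 1,2,4,8 already taken and all letters distinct, V+V≡U (mod 10) forces U=9. So U=9.
Step 6. [col 3: R + U ≡ V (mod 10)] column 3 reads R+U+carry(0)=V with U=9, V=4; with digits 1,2,4,8,9 already taken and all letters distinct, the only value for R is 5, so R=5.
Step 7. [col 4: J + X ≡ Q (mod 10)] column 4 (J + X ≡ Q (mod 10), carry-in 1) doesn't pin J yet; pick J=0 and continue, so J=0.
Step 8. [col 4: J + X ≡ Q (mod 10)] from column 4 (J=0, X=2, carry-in 1, digits 0,1,2,4,5,8,9 already taken and all letters distinct): Q must equal 3. So Q=3.

Answer: J=0, Q=3, R=5, S=1, U=9, V=4, W=8, X=2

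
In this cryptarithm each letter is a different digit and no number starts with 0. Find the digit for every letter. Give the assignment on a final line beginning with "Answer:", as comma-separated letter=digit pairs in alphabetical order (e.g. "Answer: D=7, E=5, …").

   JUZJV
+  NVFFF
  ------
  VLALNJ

Step 1. [col 1: V + F ≡ J (mod 10)] several values work for F in column 1 (V + F ≡ J (mod 10), carry-in 0); try F=3, so F=3.
Step 2. [col 1: V + F ≡ J (mod 10)] several values work for J in column 1 (V + F ≡ J (mod 10), carry-in 0); try J=4. So J=4.
Step 3. [col 1: V + F ≡ J (mod 10)] column 1: given F=3, J=4, carry-in 0, and digits 3,4 already taken and all letters distinct, V+F≡J (mod 10) forces V=1. So V=1.
Step 4. [col 2: J + F ≡ N (mod 10)] column 2 reads J+F+carry(0)=N with J=4, F=3; with digits 1,3,4 already taken and all letters distinct, the only value for N is 7, so N=7.
Step 5. [col 3: Z + F ≡ L (mod 10)] column 3 (Z + F ≡ L (mod 10), carry-in 0) doesn't pin L yet; pick L=2 and continue. So L=2.
Step 6. [col 3: Z + F ≡ L (mod 10)] from column 3 (F=3, L=2, carry-in 0, digits 1,2,3,4,7 already taken and all letters distinct): Z must equal 9, so Z=9.
Step 7. [col 4: U + V ≡ A (mod 10)] column 4 (U + V ≡ A (mod 10), carry-in 1) doesn't pin U yet; pick U=8 and continue, so U=8.
Step 8. [col 4: U + V ≡ A (mod 10)] in column 4 we have U+V≡A with carry-in 1; given U=8, V=1 and digits 1,2,3,4,7,8,9 already taken and all letters distinct, that pins A to 0. So A=0.

Answer: A=0, F=3, J=4, L=2, N=7, U=8, V=1, Z=9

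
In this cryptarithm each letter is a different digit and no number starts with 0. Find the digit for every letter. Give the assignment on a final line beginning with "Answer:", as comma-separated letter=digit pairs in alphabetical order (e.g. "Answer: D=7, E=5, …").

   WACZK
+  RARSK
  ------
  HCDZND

Step 1. [col 1: K + K ≡ D (mod 10)] K=4 is one option consistent with column 1 (K + K ≡ D (mod 10), carry-in 0) — take it ⇒ K=4.
Step 2. [col 1: K + K ≡ D (mod 10)] column 1 reads K+K+carry(0)=D with K=4; with digits 4 already taken and all letters distinct, the only value for D is 8, so D=8.
Step 3. [col 2: Z + S ≡ N (mod 10)] no forcing yet in column 2 (carry-in 0); N=2 is free and consistent — try it, so N=2.
Step 4. [col 2: Z + S ≡ N (mod 10)] Z=7 is one option consistent with column 2 (Z + S ≡ N (mod 10), carry-in 0) — take it. So Z=7.
Step 5. [H] H is the leading digit of a 6-digit sum of two 5-digit numbers; the final carry is exactly 1. So H=1.
Step 6. [col 2: Z + S ≡ N (mod 10)] column 2: given Z=7, N=2, carry-in 0, and digits 1,2,4,7,8 already taken and all letters distinct, Z+S≡N (mod 10) forces S=5. So S=5.
Step 7. [col 3: C + R ≡ Z (mod 10)] column 3 (C + R ≡ Z (mod 10), carry-in 1) doesn't pin C yet; pick C=0 and continue ⇒ C=0.
Step 8. [col 3: C + R ≡ Z (mod 10)] from column 3 (C=0, Z=7, carry-in 1, digits 0,1,2,4,5,7,8 already taken and all letters distinct): R must equal 6 ⇒ R=6.
Step 9. [col 4: A + A ≡ D (mod 10)] column 4 reads A+A+carry(0)=D with D=8; with digits 0,1,2,4,5,6,7,8 already taken and all letters distinct, the only value for A is 9 ⇒ A=9.
Step 10. [col 5: W + R ≡ C (mod 10)] column 5 reads W+R+carry(1)=C with R=6, C=0; with digits 0,1,2,4,5,6,7,8,9 already taken and all letters distinct, the only value for W is 3. So W=3.

Answer: A=9, C=0, D=8, H=1, K=4, N=2, R=6, S=5, W=3, Z=7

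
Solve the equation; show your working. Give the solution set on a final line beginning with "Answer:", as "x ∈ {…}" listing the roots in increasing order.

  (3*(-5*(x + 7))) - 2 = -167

Step 1. [(3*(-5*(x + 7))) - 2 = -167] add 2: x sits inside (… - 2), so sub: 3*(-5*(x + 7)) = -165.
Step 2. [3*(-5*(x + 7)) = -165] LHS = 3·(…); ÷3 both sides. So div: -5*(x + 7) = -55.
Step 3. [-5*(x + 7) = -55] -5 out front; divide by -5, so div: x + 7 = 11.
Step 4. [x + 7 = 11] the outer +7 inverts by subtracting 7, so sub: x = 4.

Answer: x ∈ {4}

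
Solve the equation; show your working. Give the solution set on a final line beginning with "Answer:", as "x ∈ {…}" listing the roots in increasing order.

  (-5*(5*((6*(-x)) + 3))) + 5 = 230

Step 1. [(-5*(5*((6*(-x)) + 3))) + 5 = 230] -5 | LHS and -5 | 230: pull -5 out ⇒ factor: (5*((6*(-x)) + 3)) - 1 = -46.
Step 2. [(5*((6*(-x)) + 3)) - 1 = -46] peel the -1: add 1 from each side, so sub: 5*((6*(-x)) + 3) = -45.
Step 3. [5*((6*(-x)) + 3) = -45] LHS = 5·(…); ÷5 both sides. So div: (6*(-x)) + 3 = -9.
Step 4. [(6*(-x)) + 3 = -9] 3 comes off first (subtract 3). So sub: 6*(-x) = -12.
Step 5. [6*(-x) = -12] 6 out front; divide by 6 ⇒ div: -x = -2.
Step 6. [-x = -2] flip signs both sides, so neg: x = 2.

Answer: x ∈ {2}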